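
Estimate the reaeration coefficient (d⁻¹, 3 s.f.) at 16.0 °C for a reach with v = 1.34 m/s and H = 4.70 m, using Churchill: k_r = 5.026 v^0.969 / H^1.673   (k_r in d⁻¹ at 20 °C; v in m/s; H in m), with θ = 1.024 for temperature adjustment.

k_r(20) = 5.026 × 1.34^0.969 / 4.70^1.673 = 5.026 × 1.328 / 13.32 = 0.5011 d⁻¹.
k_r(16.0) = 0.5011 × 1.024^(16.0−20) = 0.5011 × 0.9095 = 0.4558 d⁻¹.

k_r ≈ 0.456 d⁻¹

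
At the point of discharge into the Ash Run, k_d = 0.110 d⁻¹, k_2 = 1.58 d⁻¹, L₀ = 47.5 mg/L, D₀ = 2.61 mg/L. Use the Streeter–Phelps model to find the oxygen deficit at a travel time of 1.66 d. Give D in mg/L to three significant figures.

D ≈ 2.89 mg/L

k_d L₀/(k_2−k_d) = 0.110×47.5/(1.58−0.110) = 5.225/1.470 = 3.554 mg/L.
e^(−k_d t) = e^(−0.110×1.660) = 0.8331; e^(−k_2 t) = e^(−1.58×1.660) = 0.07260.
D = 3.554 × (0.8331 − 0.07260) + 2.61 × 0.07260 = 2.703 + 0.1895 = 2.893 mg/L.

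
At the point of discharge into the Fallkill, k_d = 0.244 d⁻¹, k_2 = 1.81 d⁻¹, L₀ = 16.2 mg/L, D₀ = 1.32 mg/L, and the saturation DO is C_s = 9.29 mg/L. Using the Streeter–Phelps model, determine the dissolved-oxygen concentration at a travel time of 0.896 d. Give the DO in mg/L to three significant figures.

DO ≈ 7.50 mg/L

k_d L₀/(k_2−k_d) = 0.244×16.2/(1.81−0.244) = 3.953/1.566 = 2.524 mg/L.
e^(−k_d t) = e^(−0.244×0.8960) = 0.8036; e^(−k_2 t) = e^(−1.81×0.8960) = 0.1976.
D = 2.524 × (0.8036 − 0.1976) + 1.32 × 0.1976 = 1.530 + 0.2608 = 1.791 mg/L.
DO = C_s − D = 9.29 − 1.791 = 7.499 mg/L.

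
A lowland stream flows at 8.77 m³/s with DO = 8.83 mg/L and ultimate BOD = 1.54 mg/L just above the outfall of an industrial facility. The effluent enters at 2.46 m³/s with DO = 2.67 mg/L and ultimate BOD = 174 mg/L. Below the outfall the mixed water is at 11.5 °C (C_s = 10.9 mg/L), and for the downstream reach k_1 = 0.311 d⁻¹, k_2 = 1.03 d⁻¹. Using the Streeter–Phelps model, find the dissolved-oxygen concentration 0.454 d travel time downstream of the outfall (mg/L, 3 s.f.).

DO ≈ 4.64 mg/L

Mixed DO = (8.77×8.83 + 2.46×2.67)/(8.77+2.46) = 84.01/11.23 = 7.481 mg/L.
Mixed L₀ = (8.77×1.54 + 2.46×174)/(11.23) = 441.5/11.23 = 39.32 mg/L.
Initial deficit D₀ = C_s − DO₀ = 10.9 − 7.481 = 3.419 mg/L.
D(0.454) = [0.311×39.32/(1.03−0.311)](e^(−0.311×0.454) − e^(−1.03×0.454)) + 3.419 e^(−1.03×0.454)
= 17.01 × (0.8683 − 0.6265) + 3.419 × 0.6265 = 6.255 mg/L.
DO = 10.9 − 6.255 = 4.645 mg/L.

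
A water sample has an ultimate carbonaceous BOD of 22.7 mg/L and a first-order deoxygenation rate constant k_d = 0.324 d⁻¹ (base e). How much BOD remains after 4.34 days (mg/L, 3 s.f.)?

L_t = L₀ e^(−k_d t) = 22.7 × e^(−0.324×4.34) = 22.7 × 0.2451 = 5.563 mg/L.

L ≈ 5.56 mg/L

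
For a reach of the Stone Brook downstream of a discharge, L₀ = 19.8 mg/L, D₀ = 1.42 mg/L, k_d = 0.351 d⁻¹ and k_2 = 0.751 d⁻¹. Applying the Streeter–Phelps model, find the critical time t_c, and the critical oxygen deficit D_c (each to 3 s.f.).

t_c ≈ 1.69 d; D_c ≈ 5.12 mg/L

With k_2/k_d = 2.140 and 1 − D₀(k_2−k_d)/(k_d L₀) = 0.9183,
t_c = ln(2.140 × 0.9183) / (0.751 − 0.351) = ln(1.965) / 0.4000 = 0.6754/0.4000 = 1.688 d.
D_c = (k_d/k_2) L₀ e^(−k_d t_c) = (0.351/0.751) × 19.8 × e^(−0.351×1.688) = 0.4674 × 19.8 × 0.5529 = 5.116 mg/L.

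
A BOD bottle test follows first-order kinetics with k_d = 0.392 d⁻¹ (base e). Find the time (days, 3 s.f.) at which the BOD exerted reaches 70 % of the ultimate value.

t ≈ 3.07 d

y/L₀ = 1 − e^(−k_d t) = 0.70 ⇒ e^(−k_d t) = 0.300
t = −ln(0.300) / 0.392 = 1.204 / 0.392 = 3.071 d.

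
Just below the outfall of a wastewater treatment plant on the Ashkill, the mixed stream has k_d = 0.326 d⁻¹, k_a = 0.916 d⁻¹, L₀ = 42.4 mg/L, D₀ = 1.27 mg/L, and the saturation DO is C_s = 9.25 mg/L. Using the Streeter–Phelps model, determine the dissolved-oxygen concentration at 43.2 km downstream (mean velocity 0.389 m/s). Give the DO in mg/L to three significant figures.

Travel time t = x/v = 43.2 km / (0.389 m/s) = 43200 m / 0.389 m/s = 111100 s = 1.285 d.
k_d L₀/(k_a−k_d) = 0.326×42.4/(0.916−0.326) = 13.82/0.5900 = 23.43 mg/L.
e^(−k_d t) = e^(−0.326×1.285) = 0.6577; e^(−k_a t) = e^(−0.916×1.285) = 0.3081.
D = 23.43 × (0.6577 − 0.3081) + 1.27 × 0.3081 = 8.190 + 0.3913 = 8.582 mg/L.
DO = C_s − D = 9.25 − 8.582 = 0.6683 mg/L.

DO ≈ 0.668 mg/L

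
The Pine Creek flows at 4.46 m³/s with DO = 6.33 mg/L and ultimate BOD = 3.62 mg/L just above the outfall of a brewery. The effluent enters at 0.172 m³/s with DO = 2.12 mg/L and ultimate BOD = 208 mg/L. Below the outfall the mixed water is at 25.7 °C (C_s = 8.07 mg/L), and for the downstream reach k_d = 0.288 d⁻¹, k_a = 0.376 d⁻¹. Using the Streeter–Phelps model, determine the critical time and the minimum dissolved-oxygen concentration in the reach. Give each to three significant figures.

t_c ≈ 2.43 d; minimum DO ≈ 3.80 mg/L

Mixed DO = (4.46×6.33 + 0.172×2.12)/(4.46+0.172) = 28.60/4.632 = 6.174 mg/L.
Mixed L₀ = (4.46×3.62 + 0.172×208)/(4.632) = 51.92/4.632 = 11.21 mg/L.
Initial deficit D₀ = C_s − DO₀ = 8.07 − 6.174 = 1.896 mg/L.
t_c = (1/0.08800) ln[(0.376/0.288)(1 − 1.896×0.08800/(0.288×11.21))] = 11.36 × ln(1.238) = 2.427 d.
D_c = (0.288/0.376) × 11.21 × e^(−0.288×2.427) = 0.7660 × 11.21 × 0.4971 = 4.268 mg/L.
Minimum DO = 8.07 − 4.268 = 3.802 mg/L.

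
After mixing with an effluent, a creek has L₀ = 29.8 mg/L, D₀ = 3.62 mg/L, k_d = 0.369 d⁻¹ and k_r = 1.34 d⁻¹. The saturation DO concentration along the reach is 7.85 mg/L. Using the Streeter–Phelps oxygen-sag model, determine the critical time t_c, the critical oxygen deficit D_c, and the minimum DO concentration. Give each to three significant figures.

t_c ≈ 0.931 d; D_c ≈ 5.82 mg/L; min DO ≈ 2.03 mg/L

At the critical point dD/dt = 0, so k_d L₀ e^(−k_d t) = k_r D. Substituting D(t) from the Streeter–Phelps equation and solving for t gives
t_c = ln[(k_r/k_d)(1 − D₀(k_r−k_d)/(k_d L₀))] / (k_r−k_d).
Here k_r−k_d = 0.9710 d⁻¹ and 1 − D₀(k_r−k_d)/(k_d L₀) = 1 − 3.62×0.9710/(0.369×29.8) = 0.6803, so
t_c = ln(3.631 × 0.6803) / 0.9710 = 0.9045 / 0.9710 = 0.9315 d.
L(t_c) = L₀ e^(−k_d t_c) = 29.8 × 0.7091 = 21.13 mg/L, and at the critical point k_r D_c = k_d L, so D_c = (0.369/1.34) × 21.13 = 5.819 mg/L.
Minimum DO = C_s − D_c = 7.85 − 5.819 = 2.031 mg/L.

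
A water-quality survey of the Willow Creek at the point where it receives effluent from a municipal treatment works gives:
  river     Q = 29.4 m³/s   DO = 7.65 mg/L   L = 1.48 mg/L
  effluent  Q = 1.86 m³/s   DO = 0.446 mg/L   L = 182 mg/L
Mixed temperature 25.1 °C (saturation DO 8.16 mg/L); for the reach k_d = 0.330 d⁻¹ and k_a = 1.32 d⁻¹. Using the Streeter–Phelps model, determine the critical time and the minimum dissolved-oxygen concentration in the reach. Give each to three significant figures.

t_c ≈ 1.14 d; minimum DO ≈ 6.06 mg/L

Mixed DO = (29.4×7.65 + 1.86×0.446)/(29.4+1.86) = 225.7/31.26 = 7.221 mg/L.
Mixed L₀ = (29.4×1.48 + 1.86×182)/(31.26) = 382.0/31.26 = 12.22 mg/L.
Initial deficit D₀ = C_s − DO₀ = 8.16 − 7.221 = 0.9386 mg/L.
t_c = (1/0.9900) ln[(1.32/0.330)(1 − 0.9386×0.9900/(0.330×12.22))] = 1.010 × ln(3.078) = 1.136 d.
D_c = (0.330/1.32) × 12.22 × e^(−0.330×1.136) = 0.2500 × 12.22 × 0.6874 = 2.100 mg/L.
Minimum DO = 8.16 − 2.100 = 6.060 mg/L.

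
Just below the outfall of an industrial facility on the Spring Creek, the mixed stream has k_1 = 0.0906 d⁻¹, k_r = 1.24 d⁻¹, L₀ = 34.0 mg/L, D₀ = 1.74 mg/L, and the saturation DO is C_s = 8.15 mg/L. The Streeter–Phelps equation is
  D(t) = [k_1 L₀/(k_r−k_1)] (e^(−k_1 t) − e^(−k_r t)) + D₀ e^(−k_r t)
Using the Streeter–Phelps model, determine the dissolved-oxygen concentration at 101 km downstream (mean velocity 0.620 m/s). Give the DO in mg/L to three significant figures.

DO ≈ 5.98 mg/L

Travel time t = x/v = 101 km / (0.620 m/s) = 101000 m / 0.620 m/s = 162900 s = 1.885 d.
k_1 L₀/(k_r−k_1) = 0.0906×34.0/(1.24−0.0906) = 3.080/1.149 = 2.680 mg/L.
e^(−k_1 t) = e^(−0.0906×1.885) = 0.8430; e^(−k_r t) = e^(−1.24×1.885) = 0.09652.
D = 2.680 × (0.8430 − 0.09652) + 1.74 × 0.09652 = 2.000 + 0.1680 = 2.168 mg/L.
DO = C_s − D = 8.15 − 2.168 = 5.982 mg/L.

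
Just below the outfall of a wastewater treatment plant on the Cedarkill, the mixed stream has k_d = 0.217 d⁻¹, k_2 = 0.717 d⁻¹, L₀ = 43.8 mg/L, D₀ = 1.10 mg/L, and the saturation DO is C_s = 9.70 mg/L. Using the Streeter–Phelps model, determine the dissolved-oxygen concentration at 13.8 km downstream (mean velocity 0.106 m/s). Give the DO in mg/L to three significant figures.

Travel time t = x/v = 13.8 km / (0.106 m/s) = 13800 m / 0.106 m/s = 130200 s = 1.507 d.
k_d L₀/(k_2−k_d) = 0.217×43.8/(0.717−0.217) = 9.505/0.5000 = 19.01 mg/L.
e^(−k_d t) = e^(−0.217×1.507) = 0.7211; e^(−k_2 t) = e^(−0.717×1.507) = 0.3395.
D = 19.01 × (0.7211 − 0.3395) + 1.10 × 0.3395 = 7.255 + 0.3734 = 7.628 mg/L.
DO = C_s − D = 9.70 − 7.628 = 2.072 mg/L.

DO ≈ 2.07 mg/L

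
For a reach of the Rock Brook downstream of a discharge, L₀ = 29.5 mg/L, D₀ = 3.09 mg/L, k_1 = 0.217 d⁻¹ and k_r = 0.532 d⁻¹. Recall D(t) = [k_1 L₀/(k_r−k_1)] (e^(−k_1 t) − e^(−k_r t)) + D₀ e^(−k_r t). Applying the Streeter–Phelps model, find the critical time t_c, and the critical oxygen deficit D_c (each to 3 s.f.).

t_c ≈ 2.32 d; D_c ≈ 7.27 mg/L

With k_r/k_1 = 2.452 and 1 − D₀(k_r−k_1)/(k_1 L₀) = 0.8479,
t_c = ln(2.452 × 0.8479) / (0.532 − 0.217) = ln(2.079) / 0.3150 = 0.7318/0.3150 = 2.323 d.
L(t_c) = L₀ e^(−k_1 t_c) = 29.5 × 0.6040 = 17.82 mg/L, and at the critical point k_r D_c = k_1 L, so D_c = (0.217/0.532) × 17.82 = 7.268 mg/L.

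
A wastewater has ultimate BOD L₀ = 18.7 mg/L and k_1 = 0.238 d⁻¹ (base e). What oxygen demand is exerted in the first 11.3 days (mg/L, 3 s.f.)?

y_t = L₀(1 − e^(−k_1 t)) = 18.7 × (1 − e^(−0.238×11.3))
= 18.7 × (1 − 0.06792) = 18.7 × 0.9321 = 17.43 mg/L.

y ≈ 17.4 mg/L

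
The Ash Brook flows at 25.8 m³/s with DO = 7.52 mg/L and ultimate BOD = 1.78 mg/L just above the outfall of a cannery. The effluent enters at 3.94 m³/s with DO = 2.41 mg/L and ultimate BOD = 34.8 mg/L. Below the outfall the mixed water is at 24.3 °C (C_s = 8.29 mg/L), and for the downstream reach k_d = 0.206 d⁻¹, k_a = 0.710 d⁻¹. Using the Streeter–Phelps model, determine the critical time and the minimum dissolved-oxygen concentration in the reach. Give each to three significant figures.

t_c ≈ 0.756 d; minimum DO ≈ 6.76 mg/L

Mixed DO = (25.8×7.52 + 3.94×2.41)/(25.8+3.94) = 203.5/29.74 = 6.843 mg/L.
Mixed L₀ = (25.8×1.78 + 3.94×34.8)/(29.74) = 183.0/29.74 = 6.155 mg/L.
Initial deficit D₀ = C_s − DO₀ = 8.29 − 6.843 = 1.447 mg/L.
t_c = (1/0.5040) ln[(0.710/0.206)(1 − 1.447×0.5040/(0.206×6.155))] = 1.984 × ln(1.464) = 0.7564 d.
D_c = (0.206/0.710) × 6.155 × e^(−0.206×0.7564) = 0.2901 × 6.155 × 0.8557 = 1.528 mg/L.
Minimum DO = 8.29 − 1.528 = 6.762 mg/L.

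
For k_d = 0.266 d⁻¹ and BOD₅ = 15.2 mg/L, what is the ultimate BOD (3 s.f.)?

L₀ ≈ 20.7 mg/L

BOD₅ = L₀(1 − e^(−5k_d)) ⇒ L₀ = BOD₅ / (1 − e^(−5×0.266))
= 15.2 / (1 − 0.2645) = 15.2 / 0.7355 = 20.67 mg/L.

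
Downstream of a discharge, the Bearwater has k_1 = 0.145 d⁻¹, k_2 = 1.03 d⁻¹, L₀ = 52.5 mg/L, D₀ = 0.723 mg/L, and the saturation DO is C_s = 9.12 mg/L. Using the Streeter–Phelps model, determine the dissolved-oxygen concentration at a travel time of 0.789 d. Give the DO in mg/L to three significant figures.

k_1 L₀/(k_2−k_1) = 0.145×52.5/(1.03−0.145) = 7.612/0.8850 = 8.602 mg/L.
e^(−k_1 t) = e^(−0.145×0.7890) = 0.8919; e^(−k_2 t) = e^(−1.03×0.7890) = 0.4437.
D = 8.602 × (0.8919 − 0.4437) + 0.723 × 0.4437 = 3.855 + 0.3208 = 4.176 mg/L.
DO = C_s − D = 9.12 − 4.176 = 4.944 mg/L.

DO ≈ 4.94 mg/L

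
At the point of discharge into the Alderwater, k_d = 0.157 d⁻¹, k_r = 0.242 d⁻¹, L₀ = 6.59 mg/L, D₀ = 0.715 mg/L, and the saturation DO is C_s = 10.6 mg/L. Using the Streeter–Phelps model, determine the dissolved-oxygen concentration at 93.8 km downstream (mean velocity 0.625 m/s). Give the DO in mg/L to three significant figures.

DO ≈ 8.86 mg/L

Travel time t = x/v = 93.8 km / (0.625 m/s) = 93800 m / 0.625 m/s = 150100 s = 1.737 d.
k_d L₀/(k_r−k_d) = 0.157×6.59/(0.242−0.157) = 1.035/0.08500 = 12.17 mg/L.
e^(−k_d t) = e^(−0.157×1.737) = 0.7613; e^(−k_r t) = e^(−0.242×1.737) = 0.6568.
D = 12.17 × (0.7613 − 0.6568) + 0.715 × 0.6568 = 1.272 + 0.4696 = 1.742 mg/L.
DO = C_s − D = 10.6 − 1.742 = 8.858 mg/L.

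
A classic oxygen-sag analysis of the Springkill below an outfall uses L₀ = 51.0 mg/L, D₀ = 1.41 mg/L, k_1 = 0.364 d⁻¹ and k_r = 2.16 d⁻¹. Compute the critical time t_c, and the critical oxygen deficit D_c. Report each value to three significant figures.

t_c = [1/(k_r−k_1)] ln[(k_r/k_1)(1 − D₀(k_r−k_1)/(k_1 L₀))]
= [1/(2.16−0.364)] ln[(2.16/0.364)(1 − 1.41×1.796/(0.364×51.0))]
= (1/1.796) ln[5.934 × 0.8636] = 0.5568 × ln(5.125) = 0.5568 × 1.634 = 0.9098 d.
L(t_c) = L₀ e^(−k_1 t_c) = 51.0 × 0.7181 = 36.62 mg/L, and at the critical point k_r D_c = k_1 L, so D_c = (0.364/2.16) × 36.62 = 6.171 mg/L.

t_c ≈ 0.910 d; D_c ≈ 6.17 mg/L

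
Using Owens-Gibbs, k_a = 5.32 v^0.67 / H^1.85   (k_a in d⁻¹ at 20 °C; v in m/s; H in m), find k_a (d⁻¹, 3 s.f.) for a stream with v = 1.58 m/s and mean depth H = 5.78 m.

k_a = 5.32 × 1.58^0.67 / 5.78^1.85 = 5.32 × 1.359 / 25.68 = 0.2815 d⁻¹.

k_a ≈ 0.281 d⁻¹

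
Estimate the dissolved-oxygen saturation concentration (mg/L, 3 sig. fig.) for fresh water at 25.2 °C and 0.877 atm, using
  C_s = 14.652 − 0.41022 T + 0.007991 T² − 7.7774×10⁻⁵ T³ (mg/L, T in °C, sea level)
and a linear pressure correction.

At sea level: C_s = 14.652 − 0.41022×25.2 + 0.007991×25.2² − 7.7774×10⁻⁵×25.2³ = 8.144 mg/L.
Pressure correction: C_s' = 8.144 × 0.877 = 7.143 mg/L.

C_s ≈ 7.14 mg/L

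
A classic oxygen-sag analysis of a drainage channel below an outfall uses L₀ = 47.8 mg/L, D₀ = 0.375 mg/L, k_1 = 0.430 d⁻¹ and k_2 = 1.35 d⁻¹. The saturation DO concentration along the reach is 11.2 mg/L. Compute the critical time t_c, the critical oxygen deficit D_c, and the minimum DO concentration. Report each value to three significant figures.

t_c ≈ 1.23 d; D_c ≈ 8.99 mg/L; min DO ≈ 2.21 mg/L

At the critical point dD/dt = 0, so k_1 L₀ e^(−k_1 t) = k_2 D. Substituting D(t) from the Streeter–Phelps equation and solving for t gives
t_c = ln[(k_2/k_1)(1 − D₀(k_2−k_1)/(k_1 L₀))] / (k_2−k_1).
Here k_2−k_1 = 0.9200 d⁻¹ and 1 − D₀(k_2−k_1)/(k_1 L₀) = 1 − 0.375×0.9200/(0.430×47.8) = 0.9832, so
t_c = ln(3.140 × 0.9832) / 0.9200 = 1.127 / 0.9200 = 1.225 d.
D_c = (k_1/k_2) L₀ e^(−k_1 t_c) = (0.430/1.35) × 47.8 × e^(−0.430×1.225) = 0.3185 × 47.8 × 0.5905 = 8.990 mg/L.
Minimum DO = C_s − D_c = 11.2 − 8.990 = 2.210 mg/L.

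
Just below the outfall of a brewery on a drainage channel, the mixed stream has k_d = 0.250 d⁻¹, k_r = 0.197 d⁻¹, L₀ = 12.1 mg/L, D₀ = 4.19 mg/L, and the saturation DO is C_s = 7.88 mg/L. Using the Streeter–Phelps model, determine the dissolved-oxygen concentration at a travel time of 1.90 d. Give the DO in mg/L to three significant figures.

k_d L₀/(k_r−k_d) = 0.250×12.1/(0.197−0.250) = 3.025/-0.05300 = -57.08 mg/L.
e^(−k_d t) = e^(−0.250×1.900) = 0.6219; e^(−k_r t) = e^(−0.197×1.900) = 0.6878.
D = -57.08 × (0.6219 − 0.6878) + 4.19 × 0.6878 = 3.760 + 2.882 = 6.642 mg/L.
DO = C_s − D = 7.88 − 6.642 = 1.238 mg/L.

DO ≈ 1.24 mg/L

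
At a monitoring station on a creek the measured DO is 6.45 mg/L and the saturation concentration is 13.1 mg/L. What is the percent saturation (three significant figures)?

% saturation = C/C_s × 100 = 6.45/13.1 × 100 = 49.2 %.

49.2 % saturation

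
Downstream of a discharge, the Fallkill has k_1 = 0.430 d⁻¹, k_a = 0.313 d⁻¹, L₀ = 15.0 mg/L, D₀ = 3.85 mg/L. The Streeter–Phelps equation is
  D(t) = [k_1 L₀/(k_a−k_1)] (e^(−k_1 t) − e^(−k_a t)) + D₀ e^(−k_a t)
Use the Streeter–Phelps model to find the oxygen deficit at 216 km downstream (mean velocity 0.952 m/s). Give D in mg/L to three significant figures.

D ≈ 8.10 mg/L

Travel time t = x/v = 216 km / (0.952 m/s) = 216000 m / 0.952 m/s = 226900 s = 2.626 d.
k_1 L₀/(k_a−k_1) = 0.430×15.0/(0.313−0.430) = 6.450/-0.1170 = -55.13 mg/L.
e^(−k_1 t) = e^(−0.430×2.626) = 0.3233; e^(−k_a t) = e^(−0.313×2.626) = 0.4396.
D = -55.13 × (0.3233 − 0.4396) + 3.85 × 0.4396 = 6.410 + 1.692 = 8.103 mg/L.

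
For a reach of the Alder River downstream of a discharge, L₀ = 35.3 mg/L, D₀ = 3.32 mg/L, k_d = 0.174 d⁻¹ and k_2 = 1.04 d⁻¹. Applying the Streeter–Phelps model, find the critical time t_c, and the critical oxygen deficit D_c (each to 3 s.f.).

At the critical point dD/dt = 0, so k_d L₀ e^(−k_d t) = k_2 D. Substituting D(t) from the Streeter–Phelps equation and solving for t gives
t_c = ln[(k_2/k_d)(1 − D₀(k_2−k_d)/(k_d L₀))] / (k_2−k_d).
Here k_2−k_d = 0.8660 d⁻¹ and 1 − D₀(k_2−k_d)/(k_d L₀) = 1 − 3.32×0.8660/(0.174×35.3) = 0.5319, so
t_c = ln(5.977 × 0.5319) / 0.8660 = 1.157 / 0.8660 = 1.336 d.
D_c = (k_d/k_2) L₀ e^(−k_d t_c) = (0.174/1.04) × 35.3 × e^(−0.174×1.336) = 0.1673 × 35.3 × 0.7926 = 4.681 mg/L.

t_c ≈ 1.34 d; D_c ≈ 4.68 mg/L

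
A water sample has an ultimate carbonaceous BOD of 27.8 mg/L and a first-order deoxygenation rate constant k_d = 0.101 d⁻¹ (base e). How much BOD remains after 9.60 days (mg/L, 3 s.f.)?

L_t = L₀ e^(−k_d t) = 27.8 × e^(−0.101×9.60) = 27.8 × 0.3792 = 10.54 mg/L.

L ≈ 10.5 mg/L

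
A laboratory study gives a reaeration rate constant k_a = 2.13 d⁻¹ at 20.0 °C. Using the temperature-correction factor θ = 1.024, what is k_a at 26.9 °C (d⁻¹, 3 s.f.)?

k_a ≈ 2.51 d⁻¹

k_a(T₂) = k_a(T₁) · θ^(T₂−T₁) = 2.13 × 1.024^(26.9−20.0)
= 2.13 × 1.024^6.90 = 2.13 × 1.178 = 2.509 d⁻¹.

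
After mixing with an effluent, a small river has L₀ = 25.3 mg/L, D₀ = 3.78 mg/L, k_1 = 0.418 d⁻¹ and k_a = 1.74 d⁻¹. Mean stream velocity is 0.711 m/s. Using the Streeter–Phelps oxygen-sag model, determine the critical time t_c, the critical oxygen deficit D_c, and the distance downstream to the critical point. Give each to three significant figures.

With k_a/k_1 = 4.163 and 1 − D₀(k_a−k_1)/(k_1 L₀) = 0.5275,
t_c = ln(4.163 × 0.5275) / (1.74 − 0.418) = ln(2.196) / 1.322 = 0.7865/1.322 = 0.5949 d.
L(t_c) = L₀ e^(−k_1 t_c) = 25.3 × 0.7798 = 19.73 mg/L, and at the critical point k_a D_c = k_1 L, so D_c = (0.418/1.74) × 19.73 = 4.740 mg/L.
x_c = v t_c = 0.711 m/s × 0.5949 d × 86400 s/d = 36550 m ≈ 36.5 km.

t_c ≈ 0.595 d; D_c ≈ 4.74 mg/L; x_c ≈ 36.5 km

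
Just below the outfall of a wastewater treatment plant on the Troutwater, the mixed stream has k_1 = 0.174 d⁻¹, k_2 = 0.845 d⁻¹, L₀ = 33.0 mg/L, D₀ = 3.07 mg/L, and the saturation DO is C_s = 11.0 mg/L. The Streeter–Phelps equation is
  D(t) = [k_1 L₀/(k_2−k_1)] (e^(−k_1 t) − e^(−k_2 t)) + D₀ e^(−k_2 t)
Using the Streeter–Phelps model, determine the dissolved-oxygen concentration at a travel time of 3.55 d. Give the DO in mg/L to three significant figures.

DO ≈ 6.66 mg/L

k_1 L₀/(k_2−k_1) = 0.174×33.0/(0.845−0.174) = 5.742/0.6710 = 8.557 mg/L.
e^(−k_1 t) = e^(−0.174×3.550) = 0.5392; e^(−k_2 t) = e^(−0.845×3.550) = 0.04980.
D = 8.557 × (0.5392 − 0.04980) + 3.07 × 0.04980 = 4.188 + 0.1529 = 4.341 mg/L.
DO = C_s − D = 11.0 − 4.341 = 6.659 mg/L.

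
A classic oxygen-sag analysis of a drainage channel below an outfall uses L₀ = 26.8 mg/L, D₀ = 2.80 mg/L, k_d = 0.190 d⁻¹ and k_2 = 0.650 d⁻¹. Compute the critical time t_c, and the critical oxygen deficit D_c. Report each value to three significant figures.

t_c = [1/(k_2−k_d)] ln[(k_2/k_d)(1 − D₀(k_2−k_d)/(k_d L₀))]
= [1/(0.650−0.190)] ln[(0.650/0.190)(1 − 2.80×0.4600/(0.190×26.8))]
= (1/0.4600) ln[3.421 × 0.7471] = 2.174 × ln(2.556) = 2.174 × 0.9383 = 2.040 d.
L(t_c) = L₀ e^(−k_d t_c) = 26.8 × 0.6787 = 18.19 mg/L, and at the critical point k_2 D_c = k_d L, so D_c = (0.190/0.650) × 18.19 = 5.317 mg/L.

t_c ≈ 2.04 d; D_c ≈ 5.32 mg/L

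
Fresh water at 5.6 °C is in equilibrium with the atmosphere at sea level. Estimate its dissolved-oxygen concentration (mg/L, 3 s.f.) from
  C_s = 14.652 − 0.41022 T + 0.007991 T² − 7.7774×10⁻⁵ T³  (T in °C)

C_s = 14.652 − 0.41022×5.6 + 0.007991×5.6² − 7.7774×10⁻⁵×5.6³ = 12.59 mg/L.

C_s ≈ 12.6 mg/L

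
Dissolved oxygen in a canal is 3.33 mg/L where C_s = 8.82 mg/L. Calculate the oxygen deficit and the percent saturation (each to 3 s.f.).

D ≈ 5.49 mg/L; 37.8 % saturation

D = C_s − C = 8.82 − 3.33 = 5.49 mg/L.
% saturation = 3.33/8.82 × 100 = 37.8 %.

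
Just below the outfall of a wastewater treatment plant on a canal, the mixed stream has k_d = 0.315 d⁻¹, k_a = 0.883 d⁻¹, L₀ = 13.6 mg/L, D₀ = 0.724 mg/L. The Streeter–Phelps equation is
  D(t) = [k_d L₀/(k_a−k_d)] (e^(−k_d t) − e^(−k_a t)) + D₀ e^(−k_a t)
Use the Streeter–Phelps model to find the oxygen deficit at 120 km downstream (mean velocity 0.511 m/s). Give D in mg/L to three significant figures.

D ≈ 2.59 mg/L

Travel time t = x/v = 120 km / (0.511 m/s) = 120000 m / 0.511 m/s = 234800 s = 2.718 d.
k_d L₀/(k_a−k_d) = 0.315×13.6/(0.883−0.315) = 4.284/0.5680 = 7.542 mg/L.
e^(−k_d t) = e^(−0.315×2.718) = 0.4248; e^(−k_a t) = e^(−0.883×2.718) = 0.09072.
D = 7.542 × (0.4248 − 0.09072) + 0.724 × 0.09072 = 2.520 + 0.06568 = 2.585 mg/L.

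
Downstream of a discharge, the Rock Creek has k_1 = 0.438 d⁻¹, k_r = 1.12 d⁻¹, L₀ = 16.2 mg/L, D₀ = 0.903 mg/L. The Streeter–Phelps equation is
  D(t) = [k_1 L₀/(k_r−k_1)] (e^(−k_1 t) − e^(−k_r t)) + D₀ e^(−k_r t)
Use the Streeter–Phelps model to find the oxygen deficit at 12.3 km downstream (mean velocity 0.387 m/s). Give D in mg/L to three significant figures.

D ≈ 2.56 mg/L

Travel time t = x/v = 12.3 km / (0.387 m/s) = 12300 m / 0.387 m/s = 31780 s = 0.3679 d.
k_1 L₀/(k_r−k_1) = 0.438×16.2/(1.12−0.438) = 7.096/0.6820 = 10.40 mg/L.
e^(−k_1 t) = e^(−0.438×0.3679) = 0.8512; e^(−k_r t) = e^(−1.12×0.3679) = 0.6623.
D = 10.40 × (0.8512 − 0.6623) + 0.903 × 0.6623 = 1.965 + 0.5981 = 2.563 mg/L.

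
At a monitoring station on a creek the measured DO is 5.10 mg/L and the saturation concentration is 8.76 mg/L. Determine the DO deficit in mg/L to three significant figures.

D = C_s − C = 8.76 − 5.10 = 3.66 mg/L.

D ≈ 3.66 mg/L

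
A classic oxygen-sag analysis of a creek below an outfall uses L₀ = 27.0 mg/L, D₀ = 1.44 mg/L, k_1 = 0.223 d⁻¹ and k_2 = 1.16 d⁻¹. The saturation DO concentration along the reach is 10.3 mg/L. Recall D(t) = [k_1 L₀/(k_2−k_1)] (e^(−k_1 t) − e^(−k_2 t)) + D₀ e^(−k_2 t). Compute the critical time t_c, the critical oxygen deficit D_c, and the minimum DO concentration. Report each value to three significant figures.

With k_2/k_1 = 5.202 and 1 − D₀(k_2−k_1)/(k_1 L₀) = 0.7759,
t_c = ln(5.202 × 0.7759) / (1.16 − 0.223) = ln(4.036) / 0.9370 = 1.395/0.9370 = 1.489 d.
L(t_c) = L₀ e^(−k_1 t_c) = 27.0 × 0.7174 = 19.37 mg/L, and at the critical point k_2 D_c = k_1 L, so D_c = (0.223/1.16) × 19.37 = 3.724 mg/L.
Minimum DO = C_s − D_c = 10.3 − 3.724 = 6.576 mg/L.

t_c ≈ 1.49 d; D_c ≈ 3.72 mg/L; min DO ≈ 6.58 mg/L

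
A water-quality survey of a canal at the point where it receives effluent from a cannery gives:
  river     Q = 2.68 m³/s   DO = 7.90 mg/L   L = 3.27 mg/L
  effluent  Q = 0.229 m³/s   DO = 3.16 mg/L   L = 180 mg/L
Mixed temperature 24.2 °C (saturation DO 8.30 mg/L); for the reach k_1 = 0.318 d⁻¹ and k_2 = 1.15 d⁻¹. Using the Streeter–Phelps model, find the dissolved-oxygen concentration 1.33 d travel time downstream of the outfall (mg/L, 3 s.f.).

DO ≈ 5.25 mg/L

Mixed DO = (2.68×7.90 + 0.229×3.16)/(2.68+0.229) = 21.90/2.909 = 7.527 mg/L.
Mixed L₀ = (2.68×3.27 + 0.229×180)/(2.909) = 49.98/2.909 = 17.18 mg/L.
Initial deficit D₀ = C_s − DO₀ = 8.30 − 7.527 = 0.7731 mg/L.
D(1.33) = [0.318×17.18/(1.15−0.318)](e^(−0.318×1.33) − e^(−1.15×1.33)) + 0.7731 e^(−1.15×1.33)
= 6.567 × (0.6551 − 0.2166) + 0.7731 × 0.2166 = 3.047 mg/L.
DO = 8.30 − 3.047 = 5.253 mg/L.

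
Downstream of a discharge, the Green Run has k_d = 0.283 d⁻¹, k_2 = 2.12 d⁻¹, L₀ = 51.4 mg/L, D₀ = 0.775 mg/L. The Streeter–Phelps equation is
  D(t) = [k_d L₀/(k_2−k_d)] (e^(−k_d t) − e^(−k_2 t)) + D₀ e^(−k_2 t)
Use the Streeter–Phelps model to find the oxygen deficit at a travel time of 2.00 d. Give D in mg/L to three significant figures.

k_d L₀/(k_2−k_d) = 0.283×51.4/(2.12−0.283) = 14.55/1.837 = 7.918 mg/L.
e^(−k_d t) = e^(−0.283×2.000) = 0.5678; e^(−k_2 t) = e^(−2.12×2.000) = 0.01441.
D = 7.918 × (0.5678 − 0.01441) + 0.775 × 0.01441 = 4.382 + 0.01117 = 4.393 mg/L.

D ≈ 4.39 mg/L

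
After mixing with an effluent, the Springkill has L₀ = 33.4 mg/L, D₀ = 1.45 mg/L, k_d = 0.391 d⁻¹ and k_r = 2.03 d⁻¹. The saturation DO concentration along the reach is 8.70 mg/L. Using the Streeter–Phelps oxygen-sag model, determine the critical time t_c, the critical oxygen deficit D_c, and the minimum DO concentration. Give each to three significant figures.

With k_r/k_d = 5.192 and 1 − D₀(k_r−k_d)/(k_d L₀) = 0.8180,
t_c = ln(5.192 × 0.8180) / (2.03 − 0.391) = ln(4.247) / 1.639 = 1.446/1.639 = 0.8824 d.
D_c = (k_d/k_r) L₀ e^(−k_d t_c) = (0.391/2.03) × 33.4 × e^(−0.391×0.8824) = 0.1926 × 33.4 × 0.7082 = 4.556 mg/L.
Minimum DO = C_s − D_c = 8.70 − 4.556 = 4.144 mg/L.

t_c ≈ 0.882 d; D_c ≈ 4.56 mg/L; min DO ≈ 4.14 mg/L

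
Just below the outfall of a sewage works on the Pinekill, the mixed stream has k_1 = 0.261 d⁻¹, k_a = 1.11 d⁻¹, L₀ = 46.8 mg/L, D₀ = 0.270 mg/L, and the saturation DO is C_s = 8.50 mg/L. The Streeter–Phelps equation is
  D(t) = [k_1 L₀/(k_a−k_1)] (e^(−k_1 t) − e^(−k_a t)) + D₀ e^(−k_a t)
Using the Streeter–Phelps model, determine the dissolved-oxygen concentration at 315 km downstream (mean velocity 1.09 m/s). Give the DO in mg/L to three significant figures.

Travel time t = x/v = 315 km / (1.09 m/s) = 315000 m / 1.09 m/s = 289000 s = 3.345 d.
k_1 L₀/(k_a−k_1) = 0.261×46.8/(1.11−0.261) = 12.21/0.8490 = 14.39 mg/L.
e^(−k_1 t) = e^(−0.261×3.345) = 0.4177; e^(−k_a t) = e^(−1.11×3.345) = 0.02441.
D = 14.39 × (0.4177 − 0.02441) + 0.270 × 0.02441 = 5.658 + 0.006591 = 5.665 mg/L.
DO = C_s − D = 8.50 − 5.665 = 2.835 mg/L.

DO ≈ 2.84 mg/L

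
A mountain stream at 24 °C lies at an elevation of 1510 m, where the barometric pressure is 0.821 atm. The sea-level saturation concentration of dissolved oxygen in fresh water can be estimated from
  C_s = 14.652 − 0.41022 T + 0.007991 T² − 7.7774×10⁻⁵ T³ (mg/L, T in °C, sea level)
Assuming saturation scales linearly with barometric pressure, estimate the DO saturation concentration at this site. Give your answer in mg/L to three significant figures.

At sea level: C_s = 14.652 − 0.41022×24 + 0.007991×24² − 7.7774×10⁻⁵×24³ = 8.334 mg/L.
Pressure correction: C_s' = 8.334 × 0.821 = 6.843 mg/L.

C_s ≈ 6.84 mg/L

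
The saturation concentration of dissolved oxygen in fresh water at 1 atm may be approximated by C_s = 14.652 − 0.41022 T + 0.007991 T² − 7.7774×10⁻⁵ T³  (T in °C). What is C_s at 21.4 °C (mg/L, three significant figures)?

C_s = 14.652 − 0.41022×21.4 + 0.007991×21.4² − 7.7774×10⁻⁵×21.4³ = 8.771 mg/L.

C_s ≈ 8.77 mg/L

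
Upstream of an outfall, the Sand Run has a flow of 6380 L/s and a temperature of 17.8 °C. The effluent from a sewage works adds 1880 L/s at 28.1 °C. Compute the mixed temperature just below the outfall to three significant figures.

20.1 °C

Flow-weighted mixing: C = (Q_r C_r + Q_w C_w)/(Q_r + Q_w)
= (6380×17.8 + 1880×28.1)/(6380 + 1880) = 166400/8260 = 20.14 °C.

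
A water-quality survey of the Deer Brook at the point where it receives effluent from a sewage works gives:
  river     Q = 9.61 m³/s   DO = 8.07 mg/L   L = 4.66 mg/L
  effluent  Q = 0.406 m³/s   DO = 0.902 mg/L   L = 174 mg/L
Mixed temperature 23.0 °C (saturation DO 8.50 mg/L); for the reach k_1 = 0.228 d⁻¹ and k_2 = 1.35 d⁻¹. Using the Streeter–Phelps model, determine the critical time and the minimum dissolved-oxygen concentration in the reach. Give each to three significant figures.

t_c ≈ 1.26 d; minimum DO ≈ 7.04 mg/L

Mixed DO = (9.61×8.07 + 0.406×0.902)/(9.61+0.406) = 77.92/10.02 = 7.779 mg/L.
Mixed L₀ = (9.61×4.66 + 0.406×174)/(10.02) = 115.4/10.02 = 11.52 mg/L.
Initial deficit D₀ = C_s − DO₀ = 8.50 − 7.779 = 0.7206 mg/L.
t_c = (1/1.122) ln[(1.35/0.228)(1 − 0.7206×1.122/(0.228×11.52))] = 0.8913 × ln(4.099) = 1.257 d.
D_c = (0.228/1.35) × 11.52 × e^(−0.228×1.257) = 0.1689 × 11.52 × 0.7507 = 1.461 mg/L.
Minimum DO = 8.50 − 1.461 = 7.039 mg/L.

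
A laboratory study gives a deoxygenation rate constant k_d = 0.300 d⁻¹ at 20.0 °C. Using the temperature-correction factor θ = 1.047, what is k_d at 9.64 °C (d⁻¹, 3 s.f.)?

k_d ≈ 0.186 d⁻¹

k_d(T₂) = k_d(T₁) · θ^(T₂−T₁) = 0.300 × 1.047^(9.64−20.0)
= 0.300 × 1.047^-10.4 = 0.300 × 0.6214 = 0.1864 d⁻¹.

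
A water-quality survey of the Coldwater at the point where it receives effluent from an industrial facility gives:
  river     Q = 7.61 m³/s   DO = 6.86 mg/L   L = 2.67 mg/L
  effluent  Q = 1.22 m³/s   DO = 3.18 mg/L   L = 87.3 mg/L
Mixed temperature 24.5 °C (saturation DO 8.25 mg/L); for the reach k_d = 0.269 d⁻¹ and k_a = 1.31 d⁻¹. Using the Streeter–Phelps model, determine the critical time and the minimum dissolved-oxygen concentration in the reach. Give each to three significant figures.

Mixed DO = (7.61×6.86 + 1.22×3.18)/(7.61+1.22) = 56.08/8.830 = 6.352 mg/L.
Mixed L₀ = (7.61×2.67 + 1.22×87.3)/(8.830) = 126.8/8.830 = 14.36 mg/L.
Initial deficit D₀ = C_s − DO₀ = 8.25 − 6.352 = 1.898 mg/L.
t_c = (1/1.041) ln[(1.31/0.269)(1 − 1.898×1.041/(0.269×14.36))] = 0.9606 × ln(2.379) = 0.8325 d.
D_c = (0.269/1.31) × 14.36 × e^(−0.269×0.8325) = 0.2053 × 14.36 × 0.7994 = 2.358 mg/L.
Minimum DO = 8.25 − 2.358 = 5.892 mg/L.

t_c ≈ 0.833 d; minimum DO ≈ 5.89 mg/L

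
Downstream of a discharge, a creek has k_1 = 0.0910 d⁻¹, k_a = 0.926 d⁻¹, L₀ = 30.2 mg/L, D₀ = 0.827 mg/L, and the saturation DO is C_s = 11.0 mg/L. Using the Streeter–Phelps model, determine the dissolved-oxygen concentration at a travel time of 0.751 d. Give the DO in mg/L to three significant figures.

k_1 L₀/(k_a−k_1) = 0.0910×30.2/(0.926−0.0910) = 2.748/0.8350 = 3.291 mg/L.
e^(−k_1 t) = e^(−0.0910×0.7510) = 0.9339; e^(−k_a t) = e^(−0.926×0.7510) = 0.4989.
D = 3.291 × (0.9339 − 0.4989) + 0.827 × 0.4989 = 1.432 + 0.4126 = 1.845 mg/L.
DO = C_s − D = 11.0 − 1.845 = 9.155 mg/L.

DO ≈ 9.16 mg/L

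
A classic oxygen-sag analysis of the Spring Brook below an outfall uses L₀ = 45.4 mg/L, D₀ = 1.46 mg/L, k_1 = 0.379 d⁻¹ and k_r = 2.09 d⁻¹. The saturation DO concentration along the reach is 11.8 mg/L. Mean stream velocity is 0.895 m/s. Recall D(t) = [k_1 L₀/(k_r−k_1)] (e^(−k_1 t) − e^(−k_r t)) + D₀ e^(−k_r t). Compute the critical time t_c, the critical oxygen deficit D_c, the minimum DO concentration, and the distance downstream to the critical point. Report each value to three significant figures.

t_c = [1/(k_r−k_1)] ln[(k_r/k_1)(1 − D₀(k_r−k_1)/(k_1 L₀))]
= [1/(2.09−0.379)] ln[(2.09/0.379)(1 − 1.46×1.711/(0.379×45.4))]
= (1/1.711) ln[5.515 × 0.8548] = 0.5845 × ln(4.714) = 0.5845 × 1.551 = 0.9062 d.
L(t_c) = L₀ e^(−k_1 t_c) = 45.4 × 0.7093 = 32.20 mg/L, and at the critical point k_r D_c = k_1 L, so D_c = (0.379/2.09) × 32.20 = 5.840 mg/L.
Minimum DO = C_s − D_c = 11.8 − 5.840 = 5.960 mg/L.
x_c = v t_c = 0.895 m/s × 0.9062 d × 86400 s/d = 70080 m ≈ 70.1 km.

t_c ≈ 0.906 d; D_c ≈ 5.84 mg/L; min DO ≈ 5.96 mg/L; x_c ≈ 70.1 km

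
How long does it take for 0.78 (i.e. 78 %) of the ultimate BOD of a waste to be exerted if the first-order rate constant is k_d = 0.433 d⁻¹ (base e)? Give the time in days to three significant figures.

y/L₀ = 1 − e^(−k_d t) = 0.78 ⇒ e^(−k_d t) = 0.220
t = −ln(0.220) / 0.433 = 1.514 / 0.433 = 3.497 d.

t ≈ 3.50 d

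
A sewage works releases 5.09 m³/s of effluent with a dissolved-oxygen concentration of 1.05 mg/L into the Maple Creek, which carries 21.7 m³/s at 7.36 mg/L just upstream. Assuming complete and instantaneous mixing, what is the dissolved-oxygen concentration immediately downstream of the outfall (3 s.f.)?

6.16 mg/L

Flow-weighted mixing: C = (Q_r C_r + Q_w C_w)/(Q_r + Q_w)
= (21.7×7.36 + 5.09×1.05)/(21.7 + 5.09) = 165.1/26.79 = 6.161 mg/L.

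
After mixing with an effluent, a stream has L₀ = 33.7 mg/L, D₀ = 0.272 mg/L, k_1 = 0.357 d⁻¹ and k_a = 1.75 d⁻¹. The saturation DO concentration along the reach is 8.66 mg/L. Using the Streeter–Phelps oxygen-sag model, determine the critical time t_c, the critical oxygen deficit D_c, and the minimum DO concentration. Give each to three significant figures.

With k_a/k_1 = 4.902 and 1 − D₀(k_a−k_1)/(k_1 L₀) = 0.9685,
t_c = ln(4.902 × 0.9685) / (1.75 − 0.357) = ln(4.748) / 1.393 = 1.558/1.393 = 1.118 d.
L(t_c) = L₀ e^(−k_1 t_c) = 33.7 × 0.6709 = 22.61 mg/L, and at the critical point k_a D_c = k_1 L, so D_c = (0.357/1.75) × 22.61 = 4.612 mg/L.
Minimum DO = C_s − D_c = 8.66 − 4.612 = 4.048 mg/L.

t_c ≈ 1.12 d; D_c ≈ 4.61 mg/L; min DO ≈ 4.05 mg/L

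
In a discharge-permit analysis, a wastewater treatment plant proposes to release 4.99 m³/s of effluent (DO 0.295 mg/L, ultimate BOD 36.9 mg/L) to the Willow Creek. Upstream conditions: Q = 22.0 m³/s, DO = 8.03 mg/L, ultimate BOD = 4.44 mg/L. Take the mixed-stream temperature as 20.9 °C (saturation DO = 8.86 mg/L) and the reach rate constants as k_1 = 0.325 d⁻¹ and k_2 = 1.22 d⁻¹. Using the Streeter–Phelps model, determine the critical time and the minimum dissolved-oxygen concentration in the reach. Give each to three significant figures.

t_c ≈ 0.465 d; minimum DO ≈ 6.47 mg/L

Mixed DO = (22.0×8.03 + 4.99×0.295)/(22.0+4.99) = 178.1/26.99 = 6.600 mg/L.
Mixed L₀ = (22.0×4.44 + 4.99×36.9)/(26.99) = 281.8/26.99 = 10.44 mg/L.
Initial deficit D₀ = C_s − DO₀ = 8.86 − 6.600 = 2.260 mg/L.
t_c = (1/0.8950) ln[(1.22/0.325)(1 − 2.260×0.8950/(0.325×10.44))] = 1.117 × ln(1.516) = 0.4651 d.
D_c = (0.325/1.22) × 10.44 × e^(−0.325×0.4651) = 0.2664 × 10.44 × 0.8597 = 2.391 mg/L.
Minimum DO = 8.86 − 2.391 = 6.469 mg/L.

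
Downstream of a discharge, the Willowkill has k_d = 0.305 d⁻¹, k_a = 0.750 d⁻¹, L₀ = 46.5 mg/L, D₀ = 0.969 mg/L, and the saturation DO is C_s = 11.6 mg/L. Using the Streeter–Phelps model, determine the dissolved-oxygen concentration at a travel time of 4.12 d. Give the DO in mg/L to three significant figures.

DO ≈ 3.94 mg/L

k_d L₀/(k_a−k_d) = 0.305×46.5/(0.750−0.305) = 14.18/0.4450 = 31.87 mg/L.
e^(−k_d t) = e^(−0.305×4.120) = 0.2846; e^(−k_a t) = e^(−0.750×4.120) = 0.04550.
D = 31.87 × (0.2846 − 0.04550) + 0.969 × 0.04550 = 7.621 + 0.04409 = 7.665 mg/L.
DO = C_s − D = 11.6 − 7.665 = 3.935 mg/L.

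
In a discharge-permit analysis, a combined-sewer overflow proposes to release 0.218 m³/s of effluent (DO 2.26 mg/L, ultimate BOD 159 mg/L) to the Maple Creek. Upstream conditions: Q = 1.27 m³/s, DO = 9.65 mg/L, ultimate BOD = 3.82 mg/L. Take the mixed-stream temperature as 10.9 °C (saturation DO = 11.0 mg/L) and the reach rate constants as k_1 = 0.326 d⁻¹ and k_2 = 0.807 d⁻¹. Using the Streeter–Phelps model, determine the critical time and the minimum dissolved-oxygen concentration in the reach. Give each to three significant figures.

t_c ≈ 1.58 d; minimum DO ≈ 4.60 mg/L

Mixed DO = (1.27×9.65 + 0.218×2.26)/(1.27+0.218) = 12.75/1.488 = 8.567 mg/L.
Mixed L₀ = (1.27×3.82 + 0.218×159)/(1.488) = 39.51/1.488 = 26.55 mg/L.
Initial deficit D₀ = C_s − DO₀ = 11.0 − 8.567 = 2.433 mg/L.
t_c = (1/0.4810) ln[(0.807/0.326)(1 − 2.433×0.4810/(0.326×26.55))] = 2.079 × ln(2.141) = 1.583 d.
D_c = (0.326/0.807) × 26.55 × e^(−0.326×1.583) = 0.4040 × 26.55 × 0.5970 = 6.404 mg/L.
Minimum DO = 11.0 − 6.404 = 4.596 mg/L.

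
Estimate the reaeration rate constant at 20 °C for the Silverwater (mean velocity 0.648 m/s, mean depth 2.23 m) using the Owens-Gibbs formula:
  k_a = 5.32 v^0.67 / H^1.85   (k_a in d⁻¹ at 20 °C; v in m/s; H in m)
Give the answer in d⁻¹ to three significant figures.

k_a ≈ 0.902 d⁻¹

k_a = 5.32 × 0.648^0.67 / 2.23^1.85 = 5.32 × 0.7477 / 4.409 = 0.9022 d⁻¹.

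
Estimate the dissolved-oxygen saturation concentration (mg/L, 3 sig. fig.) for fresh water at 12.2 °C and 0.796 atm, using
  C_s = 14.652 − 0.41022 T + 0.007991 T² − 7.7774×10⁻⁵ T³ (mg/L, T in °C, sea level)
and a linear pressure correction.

At sea level: C_s = 14.652 − 0.41022×12.2 + 0.007991×12.2² − 7.7774×10⁻⁵×12.2³ = 10.70 mg/L.
Pressure correction: C_s' = 10.70 × 0.796 = 8.514 mg/L.

C_s ≈ 8.51 mg/L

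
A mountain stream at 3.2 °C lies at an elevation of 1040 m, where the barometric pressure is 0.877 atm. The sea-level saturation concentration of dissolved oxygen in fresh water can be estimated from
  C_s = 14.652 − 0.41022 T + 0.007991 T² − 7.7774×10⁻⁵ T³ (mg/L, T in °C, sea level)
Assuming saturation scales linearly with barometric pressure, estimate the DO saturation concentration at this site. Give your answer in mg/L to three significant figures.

At sea level: C_s = 14.652 − 0.41022×3.2 + 0.007991×3.2² − 7.7774×10⁻⁵×3.2³ = 13.42 mg/L.
Pressure correction: C_s' = 13.42 × 0.877 = 11.77 mg/L.

C_s ≈ 11.8 mg/L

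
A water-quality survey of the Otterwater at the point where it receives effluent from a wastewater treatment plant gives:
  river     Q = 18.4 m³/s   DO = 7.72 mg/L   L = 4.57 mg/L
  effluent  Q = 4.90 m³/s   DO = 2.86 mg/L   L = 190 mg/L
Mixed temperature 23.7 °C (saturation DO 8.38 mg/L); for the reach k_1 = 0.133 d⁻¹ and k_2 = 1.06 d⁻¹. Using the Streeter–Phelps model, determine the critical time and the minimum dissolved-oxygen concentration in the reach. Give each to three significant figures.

t_c ≈ 1.90 d; minimum DO ≈ 4.13 mg/L

Mixed DO = (18.4×7.72 + 4.90×2.86)/(18.4+4.90) = 156.1/23.30 = 6.698 mg/L.
Mixed L₀ = (18.4×4.57 + 4.90×190)/(23.30) = 1015/23.30 = 43.57 mg/L.
Initial deficit D₀ = C_s − DO₀ = 8.38 − 6.698 = 1.682 mg/L.
t_c = (1/0.9270) ln[(1.06/0.133)(1 − 1.682×0.9270/(0.133×43.57))] = 1.079 × ln(5.825) = 1.901 d.
D_c = (0.133/1.06) × 43.57 × e^(−0.133×1.901) = 0.1255 × 43.57 × 0.7766 = 4.245 mg/L.
Minimum DO = 8.38 − 4.245 = 4.135 mg/L.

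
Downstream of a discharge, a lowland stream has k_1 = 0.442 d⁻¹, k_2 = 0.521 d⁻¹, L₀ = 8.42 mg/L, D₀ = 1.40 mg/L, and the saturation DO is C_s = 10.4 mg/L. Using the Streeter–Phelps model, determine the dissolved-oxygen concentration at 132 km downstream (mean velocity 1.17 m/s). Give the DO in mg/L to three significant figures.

Travel time t = x/v = 132 km / (1.17 m/s) = 132000 m / 1.17 m/s = 112800 s = 1.306 d.
k_1 L₀/(k_2−k_1) = 0.442×8.42/(0.521−0.442) = 3.722/0.07900 = 47.11 mg/L.
e^(−k_1 t) = e^(−0.442×1.306) = 0.5615; e^(−k_2 t) = e^(−0.521×1.306) = 0.5065.
D = 47.11 × (0.5615 − 0.5065) + 1.40 × 0.5065 = 2.593 + 0.7090 = 3.302 mg/L.
DO = C_s − D = 10.4 − 3.302 = 7.098 mg/L.

DO ≈ 7.10 mg/L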